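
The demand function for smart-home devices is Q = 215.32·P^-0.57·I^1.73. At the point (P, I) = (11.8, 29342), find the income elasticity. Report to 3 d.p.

For a multiplicative demand Q = A·P^α·I^β, the income elasticity is β everywhere.
Here β = 1.73, so η = 1.730.

1.730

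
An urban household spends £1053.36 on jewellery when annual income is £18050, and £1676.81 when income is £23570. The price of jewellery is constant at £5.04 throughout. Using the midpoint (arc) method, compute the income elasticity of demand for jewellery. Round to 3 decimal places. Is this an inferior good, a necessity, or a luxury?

With a constant price, Q₁ = 1053.36/5.04 = 209.000 and Q₂ = 1676.81/5.04 = 332.700 (equivalently, work directly with expenditure since P cancels).
Midpoint %ΔQ = (1676.81 − 1053.36)/1365.09 = 0.45671; midpoint %ΔI = (23570 − 18050)/20810 = 0.26526.
η = 0.45671 / 0.26526 = 1.722.
η > 1 ⇒ luxury.

1.722 (luxury)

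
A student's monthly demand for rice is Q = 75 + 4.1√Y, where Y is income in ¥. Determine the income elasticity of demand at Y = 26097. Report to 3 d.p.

0.449

At Y = 26097: Q = 737.337.
dQ/dY = 4.1/(2√Y) = 0.0126899 at this income.
η = (dQ/dY)·(Y/Q) = 0.0126899 × (26097/737.337) = 0.449.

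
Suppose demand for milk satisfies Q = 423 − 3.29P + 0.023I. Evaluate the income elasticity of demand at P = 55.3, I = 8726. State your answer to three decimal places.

At P = 55.3, I = 8726: Q = 441.761.
Holding P constant, ∂Q/∂I = 0.023.
η_I = (∂Q/∂I)·(I/Q) = 0.023 × (8726/441.761) = 0.454.

0.454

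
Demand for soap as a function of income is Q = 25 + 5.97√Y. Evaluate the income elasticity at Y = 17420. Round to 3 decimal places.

0.485

At Y = 17420: Q = 812.950.
dQ/dY = 5.97/(2√Y) = 0.0226162 at this income.
η = (dQ/dY)·(Y/Q) = 0.0226162 × (17420/812.950) = 0.485.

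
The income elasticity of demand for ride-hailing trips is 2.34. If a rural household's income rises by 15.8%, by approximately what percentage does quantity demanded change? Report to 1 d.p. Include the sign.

%ΔQ ≈ η × %ΔI = 2.34 × 15.8% = 37.0%.

37.0%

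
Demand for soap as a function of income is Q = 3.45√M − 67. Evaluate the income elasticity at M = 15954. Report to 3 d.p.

At M = 15954: Q = 368.767.
dQ/dM = 3.45/(2√M) = 0.013657 at this income.
η = (dQ/dM)·(M/Q) = 0.013657 × (15954/368.767) = 0.591.

0.591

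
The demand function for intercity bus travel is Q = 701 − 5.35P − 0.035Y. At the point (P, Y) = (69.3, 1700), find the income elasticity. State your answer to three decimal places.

At P = 69.3, Y = 1700: Q = 270.745.
Holding P constant, ∂Q/∂Y = −0.035.
η_Y = (∂Q/∂Y)·(Y/Q) = -0.035 × (1700/270.745) = -0.220.

-0.220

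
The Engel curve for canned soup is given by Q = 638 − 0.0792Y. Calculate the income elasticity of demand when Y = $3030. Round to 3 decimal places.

At Y = 3030: Q = 398.024.
dQ/dY = −0.0792.
η = (dQ/dY)·(Y/Q) = -0.0792 × (3030/398.024) = -0.603.

-0.603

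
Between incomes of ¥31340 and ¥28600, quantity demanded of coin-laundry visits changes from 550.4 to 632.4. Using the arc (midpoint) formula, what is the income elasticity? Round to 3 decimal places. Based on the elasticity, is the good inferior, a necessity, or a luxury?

-1.517 (inferior good)

ΔQ = 632.4 − 550.4 = 82; midpoint Q̄ = (550.4 + 632.4)/2 = 591.4.
ΔI = 28600 − 31340 = -2740; midpoint Ī = (31340 + 28600)/2 = 29970.
η = (ΔQ/Q̄) ÷ (ΔI/Ī) = (82/591.4) ÷ (-2740/29970) = -1.517.
η < 0 ⇒ inferior good.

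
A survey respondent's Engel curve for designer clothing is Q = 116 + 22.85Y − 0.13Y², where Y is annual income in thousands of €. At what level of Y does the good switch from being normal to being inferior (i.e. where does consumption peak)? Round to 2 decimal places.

dQ/dY = 22.85 − 0.26Y.
The good is inferior where dQ/dY < 0. Setting dQ/dY = 0 gives Y = 22.85 / 0.26 = 87.88.

87.88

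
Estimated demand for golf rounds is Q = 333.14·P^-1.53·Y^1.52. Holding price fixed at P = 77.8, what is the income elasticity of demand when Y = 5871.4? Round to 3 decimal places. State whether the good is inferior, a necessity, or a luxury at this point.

For a multiplicative demand Q = A·P^α·Y^β, the income elasticity is β everywhere.
Here β = 1.52, so η = 1.520.
Since η > 1, this is a luxury.

1.520 (luxury)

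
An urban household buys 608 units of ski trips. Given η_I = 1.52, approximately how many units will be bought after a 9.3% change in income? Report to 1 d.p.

%ΔQ ≈ η × %ΔI = 1.52 × 9.3% = 14.136%.
New Q ≈ 608 × (1 + 0.14136) = 693.9.

693.9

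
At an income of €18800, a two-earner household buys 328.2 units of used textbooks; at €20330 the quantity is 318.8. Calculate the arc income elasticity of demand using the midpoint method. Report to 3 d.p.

ΔQ = 318.8 − 328.2 = -9.4; midpoint Q̄ = (328.2 + 318.8)/2 = 323.5.
ΔI = 20330 − 18800 = 1530; midpoint Ī = (18800 + 20330)/2 = 19565.
η = (ΔQ/Q̄) ÷ (ΔI/Ī) = (-9.4/323.5) ÷ (1530/19565) = -0.372.

-0.372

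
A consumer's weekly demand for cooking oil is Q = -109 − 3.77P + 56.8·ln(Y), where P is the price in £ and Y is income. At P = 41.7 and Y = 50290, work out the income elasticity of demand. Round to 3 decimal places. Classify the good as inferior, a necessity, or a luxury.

At P = 41.7, Y = 50290: Q = 348.683.
Holding P constant, ∂Q/∂Y = 56.8/Y = 0.00112945.
η_Y = (∂Q/∂Y)·(Y/Q) = 0.00112945 × (50290/348.683) = 0.163.
Since 0 < η < 1, this is a necessity.

0.163 (necessity)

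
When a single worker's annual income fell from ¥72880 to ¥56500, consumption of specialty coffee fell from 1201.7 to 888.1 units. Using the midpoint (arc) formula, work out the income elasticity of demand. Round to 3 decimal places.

1.185

ΔQ = 888.1 − 1201.7 = -313.6; midpoint Q̄ = (1201.7 + 888.1)/2 = 1044.9.
ΔI = 56500 − 72880 = -16380; midpoint Ī = (72880 + 56500)/2 = 64690.
η = (ΔQ/Q̄) ÷ (ΔI/Ī) = (-313.6/1044.9) ÷ (-16380/64690) = 1.185.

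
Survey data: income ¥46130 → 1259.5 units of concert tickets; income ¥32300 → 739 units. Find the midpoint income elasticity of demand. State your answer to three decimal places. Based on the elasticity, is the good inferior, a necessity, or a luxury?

1.477 (luxury)

ΔQ = 739 − 1259.5 = -520.5; midpoint Q̄ = (1259.5 + 739)/2 = 999.25.
ΔI = 32300 − 46130 = -13830; midpoint Ī = (46130 + 32300)/2 = 39215.
η = (ΔQ/Q̄) ÷ (ΔI/Ī) = (-520.5/999.25) ÷ (-13830/39215) = 1.477.
η > 1 ⇒ luxury.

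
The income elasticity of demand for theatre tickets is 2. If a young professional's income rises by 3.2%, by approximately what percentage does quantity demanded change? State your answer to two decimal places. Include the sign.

6.40%

%ΔQ ≈ η × %ΔI = 2 × 3.2% = 6.40%.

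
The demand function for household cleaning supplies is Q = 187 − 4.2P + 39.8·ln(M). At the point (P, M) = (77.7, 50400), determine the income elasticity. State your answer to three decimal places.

0.136

At P = 77.7, M = 50400: Q = 291.604.
Holding P constant, ∂Q/∂M = 39.8/M = 0.000789683.
η_M = (∂Q/∂M)·(M/Q) = 0.000789683 × (50400/291.604) = 0.136.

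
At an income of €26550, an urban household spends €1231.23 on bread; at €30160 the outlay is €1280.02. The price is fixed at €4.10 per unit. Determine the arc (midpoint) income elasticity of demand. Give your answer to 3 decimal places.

With a constant price, Q₁ = 1231.23/4.10 = 300.300 and Q₂ = 1280.02/4.10 = 312.200 (equivalently, work directly with expenditure since P cancels).
Midpoint %ΔQ = (1280.02 − 1231.23)/1255.63 = 0.03886; midpoint %ΔI = (30160 − 26550)/28355 = 0.12731.
η = 0.03886 / 0.12731 = 0.305.

0.305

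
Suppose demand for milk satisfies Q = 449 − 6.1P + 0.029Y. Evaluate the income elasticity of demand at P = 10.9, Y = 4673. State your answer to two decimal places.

At P = 10.9, Y = 4673: Q = 518.027.
Holding P constant, ∂Q/∂Y = 0.029.
η_Y = (∂Q/∂Y)·(Y/Q) = 0.029 × (4673/518.027) = 0.26.

0.26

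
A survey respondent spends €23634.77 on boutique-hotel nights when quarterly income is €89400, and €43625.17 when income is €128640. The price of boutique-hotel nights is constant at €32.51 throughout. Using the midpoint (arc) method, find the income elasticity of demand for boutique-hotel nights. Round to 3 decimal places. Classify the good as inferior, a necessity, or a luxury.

1.651 (luxury)

With a constant price, Q₁ = 23634.77/32.51 = 727.000 and Q₂ = 43625.17/32.51 = 1341.900 (equivalently, work directly with expenditure since P cancels).
Midpoint %ΔQ = (43625.17 − 23634.77)/33629.97 = 0.59442; midpoint %ΔI = (128640 − 89400)/109020 = 0.35993.
η = 0.59442 / 0.35993 = 1.651.
η > 1 ⇒ luxury.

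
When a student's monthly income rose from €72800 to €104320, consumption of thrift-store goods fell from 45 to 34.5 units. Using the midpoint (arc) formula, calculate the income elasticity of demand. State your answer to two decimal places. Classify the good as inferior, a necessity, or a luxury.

ΔQ = 34.5 − 45 = -10.5; midpoint Q̄ = (45 + 34.5)/2 = 39.75.
ΔI = 104320 − 72800 = 31520; midpoint Ī = (72800 + 104320)/2 = 88560.
η = (ΔQ/Q̄) ÷ (ΔI/Ī) = (-10.5/39.75) ÷ (31520/88560) = -0.74.
η < 0 ⇒ inferior good.

-0.74 (inferior good)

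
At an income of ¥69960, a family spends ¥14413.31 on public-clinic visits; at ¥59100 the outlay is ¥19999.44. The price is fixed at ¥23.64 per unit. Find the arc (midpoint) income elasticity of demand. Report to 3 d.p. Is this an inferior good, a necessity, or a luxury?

-1.929 (inferior good)

With a constant price, Q₁ = 14413.31/23.64 = 609.700 and Q₂ = 19999.44/23.64 = 846.000 (equivalently, work directly with expenditure since P cancels).
Midpoint %ΔQ = (19999.44 − 14413.31)/17206.38 = 0.32465; midpoint %ΔI = (59100 − 69960)/64530 = -0.16829.
η = 0.32465 / -0.16829 = -1.929.
η < 0 ⇒ inferior good.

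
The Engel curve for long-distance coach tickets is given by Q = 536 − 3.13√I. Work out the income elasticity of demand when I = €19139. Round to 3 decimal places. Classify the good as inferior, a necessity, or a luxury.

At I = 19139: Q = 102.984.
dQ/dI = -3.13/(2√I) = -0.0113124 at this income.
η = (dQ/dI)·(I/Q) = -0.0113124 × (19139/102.984) = -2.102.
Since η < 0, the good is an inferior good.

-2.102 (inferior good)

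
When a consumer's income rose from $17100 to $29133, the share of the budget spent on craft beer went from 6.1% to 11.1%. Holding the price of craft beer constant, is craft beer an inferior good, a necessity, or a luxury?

luxury

The budget share rises as income rises, so η > 1.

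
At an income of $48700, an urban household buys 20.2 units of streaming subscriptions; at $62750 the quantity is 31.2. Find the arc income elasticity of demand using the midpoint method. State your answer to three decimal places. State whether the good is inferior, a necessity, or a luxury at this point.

1.698 (luxury)

ΔQ = 31.2 − 20.2 = 11; midpoint Q̄ = (20.2 + 31.2)/2 = 25.7.
ΔI = 62750 − 48700 = 14050; midpoint Ī = (48700 + 62750)/2 = 55725.
η = (ΔQ/Q̄) ÷ (ΔI/Ī) = (11/25.7) ÷ (14050/55725) = 1.698.
η > 1 ⇒ luxury.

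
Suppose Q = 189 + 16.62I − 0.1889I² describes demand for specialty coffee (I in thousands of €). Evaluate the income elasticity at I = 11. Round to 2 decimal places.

0.39

At I = 11: Q = 348.9631.
dQ/dI = 16.62 − 0.3778I = 12.46420.
η = (dQ/dI)·(I/Q) = 12.46420 × (11/348.9631) = 0.39.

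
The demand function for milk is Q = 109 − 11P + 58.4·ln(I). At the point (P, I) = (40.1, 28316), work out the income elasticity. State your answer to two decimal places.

0.22

At P = 40.1, I = 28316: Q = 266.569.
Holding P constant, ∂Q/∂I = 58.4/I = 0.00206244.
η_I = (∂Q/∂I)·(I/Q) = 0.00206244 × (28316/266.569) = 0.22.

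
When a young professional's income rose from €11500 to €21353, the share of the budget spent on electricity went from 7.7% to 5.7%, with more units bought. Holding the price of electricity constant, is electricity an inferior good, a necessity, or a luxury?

Quantity rises but the budget share falls as income rises, so 0 < η < 1.

necessity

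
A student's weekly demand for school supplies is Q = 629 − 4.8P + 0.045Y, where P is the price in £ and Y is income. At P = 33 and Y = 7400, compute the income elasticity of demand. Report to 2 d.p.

0.41

At P = 33, Y = 7400: Q = 803.600.
Holding P constant, ∂Q/∂Y = 0.045.
η_Y = (∂Q/∂Y)·(Y/Q) = 0.045 × (7400/803.600) = 0.41.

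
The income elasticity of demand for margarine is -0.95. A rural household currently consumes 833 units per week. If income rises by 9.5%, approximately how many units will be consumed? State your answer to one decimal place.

%ΔQ ≈ η × %ΔI = -0.95 × 9.5% = -9.025%.
New Q ≈ 833 × (1 − 0.09025) = 757.8.

757.8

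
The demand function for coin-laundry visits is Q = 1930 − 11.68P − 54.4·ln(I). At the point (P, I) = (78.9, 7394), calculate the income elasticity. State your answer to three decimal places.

-0.104

At P = 78.9, I = 7394: Q = 523.830.
Holding P constant, ∂Q/∂I = -54.4/I = -0.00735732.
η_I = (∂Q/∂I)·(I/Q) = -0.00735732 × (7394/523.830) = -0.104.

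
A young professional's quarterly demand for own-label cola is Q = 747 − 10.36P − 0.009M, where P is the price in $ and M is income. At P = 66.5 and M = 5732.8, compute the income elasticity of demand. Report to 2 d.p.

-7.98

At P = 66.5, M = 5732.8: Q = 6.465.
Holding P constant, ∂Q/∂M = −0.009.
η_M = (∂Q/∂M)·(M/Q) = -0.009 × (5732.8/6.465) = -7.98.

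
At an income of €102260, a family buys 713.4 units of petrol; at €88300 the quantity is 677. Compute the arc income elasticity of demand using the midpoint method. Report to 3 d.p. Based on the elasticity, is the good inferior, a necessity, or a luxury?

0.357 (necessity)

ΔQ = 677 − 713.4 = -36.4; midpoint Q̄ = (713.4 + 677)/2 = 695.2.
ΔI = 88300 − 102260 = -13960; midpoint Ī = (102260 + 88300)/2 = 95280.
η = (ΔQ/Q̄) ÷ (ΔI/Ī) = (-36.4/695.2) ÷ (-13960/95280) = 0.357.
0 < η < 1 ⇒ necessity.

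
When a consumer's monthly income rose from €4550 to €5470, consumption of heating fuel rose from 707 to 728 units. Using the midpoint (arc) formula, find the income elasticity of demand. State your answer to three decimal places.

0.159

ΔQ = 728 − 707 = 21; midpoint Q̄ = (707 + 728)/2 = 717.5.
ΔI = 5470 − 4550 = 920; midpoint Ī = (4550 + 5470)/2 = 5010.
η = (ΔQ/Q̄) ÷ (ΔI/Ī) = (21/717.5) ÷ (920/5010) = 0.159.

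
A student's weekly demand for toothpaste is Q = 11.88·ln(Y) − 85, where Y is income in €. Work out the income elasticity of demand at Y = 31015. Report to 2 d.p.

At Y = 31015: Q = 37.866.
dQ/dY = 11.88/Y = 0.00038304 at this income.
η = (dQ/dY)·(Y/Q) = 0.00038304 × (31015/37.866) = 0.31.

0.31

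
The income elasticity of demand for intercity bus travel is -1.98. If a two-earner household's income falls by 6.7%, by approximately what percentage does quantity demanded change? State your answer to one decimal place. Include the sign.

%ΔQ ≈ η × %ΔI = -1.98 × (-6.7%) = 13.3%.

13.3%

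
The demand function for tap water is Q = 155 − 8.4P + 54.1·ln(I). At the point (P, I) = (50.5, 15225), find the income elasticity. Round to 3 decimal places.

At P = 50.5, I = 15225: Q = 251.821.
Holding P constant, ∂Q/∂I = 54.1/I = 0.00355337.
η_I = (∂Q/∂I)·(I/Q) = 0.00355337 × (15225/251.821) = 0.215.

0.215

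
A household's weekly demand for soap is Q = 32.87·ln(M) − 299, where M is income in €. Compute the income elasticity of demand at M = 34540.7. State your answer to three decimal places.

0.739

At M = 34540.7: Q = 44.488.
dQ/dM = 32.87/M = 0.000951631 at this income.
η = (dQ/dM)·(M/Q) = 0.000951631 × (34540.7/44.488) = 0.739.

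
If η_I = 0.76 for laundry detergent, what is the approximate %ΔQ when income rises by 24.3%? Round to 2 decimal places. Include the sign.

18.47%

%ΔQ ≈ η × %ΔI = 0.76 × 24.3% = 18.47%.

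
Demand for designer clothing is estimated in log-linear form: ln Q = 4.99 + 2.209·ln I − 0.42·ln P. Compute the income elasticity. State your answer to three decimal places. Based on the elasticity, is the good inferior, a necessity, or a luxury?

In a log-linear demand, the coefficient on ln I is the income elasticity.
So η = 2.209.
η > 1 ⇒ luxury.

2.209 (luxury)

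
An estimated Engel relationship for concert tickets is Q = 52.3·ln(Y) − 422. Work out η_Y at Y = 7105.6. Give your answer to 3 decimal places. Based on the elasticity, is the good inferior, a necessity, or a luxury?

At Y = 7105.6: Q = 41.830.
dQ/dY = 52.3/Y = 0.00736039 at this income.
η = (dQ/dY)·(Y/Q) = 0.00736039 × (7105.6/41.830) = 1.250.
Since η > 1, the good is a luxury.

1.250 (luxury)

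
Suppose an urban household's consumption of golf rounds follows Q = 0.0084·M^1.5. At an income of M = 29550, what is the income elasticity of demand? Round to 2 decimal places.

For Q = A·M^β the income elasticity is constant and equal to β.
Here β = 1.5, so η = 1.50.

1.50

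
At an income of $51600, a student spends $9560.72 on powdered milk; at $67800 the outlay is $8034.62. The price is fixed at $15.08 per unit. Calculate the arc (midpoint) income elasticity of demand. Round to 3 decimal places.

With a constant price, Q₁ = 9560.72/15.08 = 634.000 and Q₂ = 8034.62/15.08 = 532.800 (equivalently, work directly with expenditure since P cancels).
Midpoint %ΔQ = (8034.62 − 9560.72)/8797.67 = -0.17347; midpoint %ΔI = (67800 − 51600)/59700 = 0.27136.
η = -0.17347 / 0.27136 = -0.639.

-0.639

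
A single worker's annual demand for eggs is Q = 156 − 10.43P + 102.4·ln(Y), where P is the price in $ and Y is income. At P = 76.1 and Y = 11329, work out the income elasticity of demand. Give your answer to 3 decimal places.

At P = 76.1, Y = 11329: Q = 318.193.
Holding P constant, ∂Q/∂Y = 102.4/Y = 0.00903875.
η_Y = (∂Q/∂Y)·(Y/Q) = 0.00903875 × (11329/318.193) = 0.322.

0.322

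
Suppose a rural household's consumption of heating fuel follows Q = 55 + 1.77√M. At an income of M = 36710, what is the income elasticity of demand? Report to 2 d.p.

At M = 36710: Q = 394.129.
dQ/dM = 1.77/(2√M) = 0.00461903 at this income.
η = (dQ/dM)·(M/Q) = 0.00461903 × (36710/394.129) = 0.43.

0.43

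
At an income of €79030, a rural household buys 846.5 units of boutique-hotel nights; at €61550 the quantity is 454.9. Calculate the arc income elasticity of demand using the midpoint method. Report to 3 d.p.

2.420

ΔQ = 454.9 − 846.5 = -391.6; midpoint Q̄ = (846.5 + 454.9)/2 = 650.7.
ΔI = 61550 − 79030 = -17480; midpoint Ī = (79030 + 61550)/2 = 70290.
η = (ΔQ/Q̄) ÷ (ΔI/Ī) = (-391.6/650.7) ÷ (-17480/70290) = 2.420.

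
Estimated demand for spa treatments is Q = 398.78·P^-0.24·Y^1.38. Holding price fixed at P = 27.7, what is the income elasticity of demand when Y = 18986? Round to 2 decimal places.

For a multiplicative demand Q = A·P^α·Y^β, the income elasticity is β everywhere.
Here β = 1.38, so η = 1.38.

1.38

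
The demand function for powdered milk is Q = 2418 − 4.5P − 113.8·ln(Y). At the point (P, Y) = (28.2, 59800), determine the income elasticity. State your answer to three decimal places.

-0.109

At P = 28.2, Y = 59800: Q = 1039.441.
Holding P constant, ∂Q/∂Y = -113.8/Y = -0.00190301.
η_Y = (∂Q/∂Y)·(Y/Q) = -0.00190301 × (59800/1039.441) = -0.109.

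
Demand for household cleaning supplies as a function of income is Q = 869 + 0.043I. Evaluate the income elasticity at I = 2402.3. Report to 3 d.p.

0.106

At I = 2402.3: Q = 972.299.
dQ/dI = 0.043.
η = (dQ/dI)·(I/Q) = 0.043 × (2402.3/972.299) = 0.106.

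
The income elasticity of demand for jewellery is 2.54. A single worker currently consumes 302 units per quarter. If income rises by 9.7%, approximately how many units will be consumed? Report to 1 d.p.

%ΔQ ≈ η × %ΔI = 2.54 × 9.7% = 24.638%.
New Q ≈ 302 × (1 + 0.24638) = 376.4.

376.4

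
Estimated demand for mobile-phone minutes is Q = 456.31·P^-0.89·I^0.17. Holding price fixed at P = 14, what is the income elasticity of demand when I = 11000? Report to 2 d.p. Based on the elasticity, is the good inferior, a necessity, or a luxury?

For a multiplicative demand Q = A·P^α·I^β, the income elasticity is β everywhere.
Here β = 0.17, so η = 0.17.
Since 0 < η < 1, this is a necessity.

0.17 (necessity)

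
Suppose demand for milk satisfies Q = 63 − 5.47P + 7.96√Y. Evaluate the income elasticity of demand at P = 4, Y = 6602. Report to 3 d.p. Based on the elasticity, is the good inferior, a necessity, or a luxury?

At P = 4, Y = 6602: Q = 687.891.
Holding P constant, ∂Q/∂Y = 7.96/(2√Y) = 0.048983.
η_Y = (∂Q/∂Y)·(Y/Q) = 0.048983 × (6602/687.891) = 0.470.
Since 0 < η < 1, this is a necessity.

0.470 (necessity)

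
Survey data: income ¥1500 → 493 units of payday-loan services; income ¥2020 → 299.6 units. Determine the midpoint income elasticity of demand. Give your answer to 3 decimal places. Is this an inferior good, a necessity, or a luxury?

-1.652 (inferior good)

ΔQ = 299.6 − 493 = -193.4; midpoint Q̄ = (493 + 299.6)/2 = 396.3.
ΔI = 2020 − 1500 = 520; midpoint Ī = (1500 + 2020)/2 = 1760.
η = (ΔQ/Q̄) ÷ (ΔI/Ī) = (-193.4/396.3) ÷ (520/1760) = -1.652.
η < 0 ⇒ inferior good.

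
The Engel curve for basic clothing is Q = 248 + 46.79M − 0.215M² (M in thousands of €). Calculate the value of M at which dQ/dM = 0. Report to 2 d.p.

dQ/dM = 46.79 − 0.43M.
The good is inferior where dQ/dM < 0. Setting dQ/dM = 0 gives M = 46.79 / 0.43 = 108.81.

108.81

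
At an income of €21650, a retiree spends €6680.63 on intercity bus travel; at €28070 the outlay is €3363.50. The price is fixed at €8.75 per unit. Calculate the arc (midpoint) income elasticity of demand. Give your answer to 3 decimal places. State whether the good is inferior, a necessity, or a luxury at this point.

-2.558 (inferior good)

With a constant price, Q₁ = 6680.63/8.75 = 763.501 and Q₂ = 3363.50/8.75 = 384.400 (equivalently, work directly with expenditure since P cancels).
Midpoint %ΔQ = (3363.50 − 6680.63)/5022.07 = -0.66051; midpoint %ΔI = (28070 − 21650)/24860 = 0.25825.
η = -0.66051 / 0.25825 = -2.558.
η < 0 ⇒ inferior good.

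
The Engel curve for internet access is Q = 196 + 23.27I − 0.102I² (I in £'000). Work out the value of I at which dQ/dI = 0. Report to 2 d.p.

dQ/dI = 23.27 − 0.204I.
The good is inferior where dQ/dI < 0. Setting dQ/dI = 0 gives I = 23.27 / 0.204 = 114.07.

114.07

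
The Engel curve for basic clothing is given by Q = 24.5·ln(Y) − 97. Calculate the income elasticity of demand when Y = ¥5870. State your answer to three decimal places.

0.212

At Y = 5870: Q = 115.601.
dQ/dY = 24.5/Y = 0.00417376 at this income.
η = (dQ/dY)·(Y/Q) = 0.00417376 × (5870/115.601) = 0.212.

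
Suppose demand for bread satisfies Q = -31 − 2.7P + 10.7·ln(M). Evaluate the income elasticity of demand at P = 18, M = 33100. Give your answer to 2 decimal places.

At P = 18, M = 33100: Q = 31.758.
Holding P constant, ∂Q/∂M = 10.7/M = 0.000323263.
η_M = (∂Q/∂M)·(M/Q) = 0.000323263 × (33100/31.758) = 0.34.

0.34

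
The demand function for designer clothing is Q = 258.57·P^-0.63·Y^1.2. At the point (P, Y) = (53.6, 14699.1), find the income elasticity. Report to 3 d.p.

1.200

For a multiplicative demand Q = A·P^α·Y^β, the income elasticity is β everywhere.
Here β = 1.2, so η = 1.200.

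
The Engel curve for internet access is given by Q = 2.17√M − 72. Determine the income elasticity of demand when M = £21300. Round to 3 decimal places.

0.647

At M = 21300: Q = 244.701.
dQ/dM = 2.17/(2√M) = 0.0074343 at this income.
η = (dQ/dM)·(M/Q) = 0.0074343 × (21300/244.701) = 0.647.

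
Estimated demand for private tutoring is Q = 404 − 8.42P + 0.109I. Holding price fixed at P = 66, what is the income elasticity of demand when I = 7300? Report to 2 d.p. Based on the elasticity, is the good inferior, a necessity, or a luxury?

At P = 66, I = 7300: Q = 643.980.
Holding P constant, ∂Q/∂I = 0.109.
η_I = (∂Q/∂I)·(I/Q) = 0.109 × (7300/643.980) = 1.24.
Since η > 1, this is a luxury.

1.24 (luxury)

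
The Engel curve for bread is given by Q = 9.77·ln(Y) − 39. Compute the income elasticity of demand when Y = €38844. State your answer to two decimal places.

At Y = 38844: Q = 64.243.
dQ/dY = 9.77/Y = 0.000251519 at this income.
η = (dQ/dY)·(Y/Q) = 0.000251519 × (38844/64.243) = 0.15.

0.15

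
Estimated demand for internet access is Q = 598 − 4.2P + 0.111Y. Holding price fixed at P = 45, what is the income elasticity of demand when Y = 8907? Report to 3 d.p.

At P = 45, Y = 8907: Q = 1397.677.
Holding P constant, ∂Q/∂Y = 0.111.
η_Y = (∂Q/∂Y)·(Y/Q) = 0.111 × (8907/1397.677) = 0.707.

0.707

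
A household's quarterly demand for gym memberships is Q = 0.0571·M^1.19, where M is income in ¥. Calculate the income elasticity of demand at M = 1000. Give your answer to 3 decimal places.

1.190

For Q = A·M^β the income elasticity is constant and equal to β.
Here β = 1.19, so η = 1.190.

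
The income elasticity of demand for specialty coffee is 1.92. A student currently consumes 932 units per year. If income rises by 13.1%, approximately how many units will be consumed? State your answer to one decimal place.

%ΔQ ≈ η × %ΔI = 1.92 × 13.1% = 25.152%.
New Q ≈ 932 × (1 + 0.25152) = 1166.4.

1166.4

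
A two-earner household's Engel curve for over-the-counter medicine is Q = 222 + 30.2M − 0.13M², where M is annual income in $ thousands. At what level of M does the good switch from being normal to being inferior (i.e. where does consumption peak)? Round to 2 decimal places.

dQ/dM = 30.2 − 0.26M.
The good is inferior where dQ/dM < 0. Setting dQ/dM = 0 gives M = 30.2 / 0.26 = 116.15.

116.15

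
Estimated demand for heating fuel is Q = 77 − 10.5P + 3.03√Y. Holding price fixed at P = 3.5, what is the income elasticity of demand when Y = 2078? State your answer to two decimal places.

At P = 3.5, Y = 2078: Q = 178.373.
Holding P constant, ∂Q/∂Y = 3.03/(2√Y) = 0.0332346.
η_Y = (∂Q/∂Y)·(Y/Q) = 0.0332346 × (2078/178.373) = 0.39.

0.39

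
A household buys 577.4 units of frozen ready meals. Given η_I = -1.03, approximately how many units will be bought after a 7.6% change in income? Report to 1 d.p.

%ΔQ ≈ η × %ΔI = -1.03 × 7.6% = -7.828%.
New Q ≈ 577.4 × (1 − 0.07828) = 532.2.

532.2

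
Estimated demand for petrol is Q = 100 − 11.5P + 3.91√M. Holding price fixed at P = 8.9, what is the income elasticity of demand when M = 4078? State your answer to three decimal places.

0.505

At P = 8.9, M = 4078: Q = 247.340.
Holding P constant, ∂Q/∂M = 3.91/(2√M) = 0.0306142.
η_M = (∂Q/∂M)·(M/Q) = 0.0306142 × (4078/247.340) = 0.505.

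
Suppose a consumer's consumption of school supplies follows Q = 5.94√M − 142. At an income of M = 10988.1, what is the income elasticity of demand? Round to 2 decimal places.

0.65

At M = 10988.1: Q = 480.655.
dQ/dM = 5.94/(2√M) = 0.0283332 at this income.
η = (dQ/dM)·(M/Q) = 0.0283332 × (10988.1/480.655) = 0.65.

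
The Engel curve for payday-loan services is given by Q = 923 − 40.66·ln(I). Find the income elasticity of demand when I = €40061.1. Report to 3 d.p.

At I = 40061.1: Q = 492.079.
dQ/dI = -40.66/I = -0.00101495 at this income.
η = (dQ/dI)·(I/Q) = -0.00101495 × (40061.1/492.079) = -0.083.

-0.083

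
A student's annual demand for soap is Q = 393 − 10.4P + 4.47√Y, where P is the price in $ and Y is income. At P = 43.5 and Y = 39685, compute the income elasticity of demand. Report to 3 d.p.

0.536

At P = 43.5, Y = 39685: Q = 831.073.
Holding P constant, ∂Q/∂Y = 4.47/(2√Y) = 0.0112193.
η_Y = (∂Q/∂Y)·(Y/Q) = 0.0112193 × (39685/831.073) = 0.536.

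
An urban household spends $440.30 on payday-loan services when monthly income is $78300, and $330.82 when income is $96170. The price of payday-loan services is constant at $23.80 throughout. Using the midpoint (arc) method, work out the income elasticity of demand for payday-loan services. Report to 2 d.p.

With a constant price, Q₁ = 440.30/23.80 = 18.500 and Q₂ = 330.82/23.80 = 13.900 (equivalently, work directly with expenditure since P cancels).
Midpoint %ΔQ = (330.82 − 440.30)/385.56 = -0.28395; midpoint %ΔI = (96170 − 78300)/87235 = 0.20485.
η = -0.28395 / 0.20485 = -1.39.

-1.39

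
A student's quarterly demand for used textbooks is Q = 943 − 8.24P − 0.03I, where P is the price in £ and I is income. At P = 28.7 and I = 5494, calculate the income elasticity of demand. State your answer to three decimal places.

At P = 28.7, I = 5494: Q = 541.692.
Holding P constant, ∂Q/∂I = −0.03.
η_I = (∂Q/∂I)·(I/Q) = -0.03 × (5494/541.692) = -0.304.

-0.304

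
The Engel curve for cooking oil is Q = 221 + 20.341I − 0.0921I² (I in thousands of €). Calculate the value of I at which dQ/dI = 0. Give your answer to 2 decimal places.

dQ/dI = 20.341 − 0.1842I.
The good is inferior where dQ/dI < 0. Setting dQ/dI = 0 gives I = 20.341 / 0.1842 = 110.43.

110.43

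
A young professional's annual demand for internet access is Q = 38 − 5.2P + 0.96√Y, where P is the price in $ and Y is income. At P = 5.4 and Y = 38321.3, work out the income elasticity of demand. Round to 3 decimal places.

At P = 5.4, Y = 38321.3: Q = 197.848.
Holding P constant, ∂Q/∂Y = 0.96/(2√Y) = 0.002452.
η_Y = (∂Q/∂Y)·(Y/Q) = 0.002452 × (38321.3/197.848) = 0.475.

0.475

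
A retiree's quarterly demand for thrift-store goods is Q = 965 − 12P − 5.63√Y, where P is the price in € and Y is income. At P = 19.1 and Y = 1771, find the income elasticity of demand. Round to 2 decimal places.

At P = 19.1, Y = 1771: Q = 498.871.
Holding P constant, ∂Q/∂Y = -5.63/(2√Y) = -0.0668912.
η_Y = (∂Q/∂Y)·(Y/Q) = -0.0668912 × (1771/498.871) = -0.24.

-0.24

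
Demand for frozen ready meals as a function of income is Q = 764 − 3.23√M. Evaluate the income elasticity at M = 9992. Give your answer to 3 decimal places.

At M = 9992: Q = 441.129.
dQ/dM = -3.23/(2√M) = -0.0161565 at this income.
η = (dQ/dM)·(M/Q) = -0.0161565 × (9992/441.129) = -0.366.

-0.366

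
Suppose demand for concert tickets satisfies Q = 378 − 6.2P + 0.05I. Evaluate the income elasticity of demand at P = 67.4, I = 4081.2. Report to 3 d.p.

At P = 67.4, I = 4081.2: Q = 164.180.
Holding P constant, ∂Q/∂I = 0.05.
η_I = (∂Q/∂I)·(I/Q) = 0.05 × (4081.2/164.180) = 1.243.

1.243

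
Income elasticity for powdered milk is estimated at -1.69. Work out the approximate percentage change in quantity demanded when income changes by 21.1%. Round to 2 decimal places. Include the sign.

%ΔQ ≈ η × %ΔI = -1.69 × 21.1% = -35.66%.

-35.66%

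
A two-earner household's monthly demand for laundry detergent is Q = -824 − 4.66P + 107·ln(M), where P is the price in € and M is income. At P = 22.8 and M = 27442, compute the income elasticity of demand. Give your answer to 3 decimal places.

0.655

At P = 22.8, M = 27442: Q = 163.274.
Holding P constant, ∂Q/∂M = 107/M = 0.00389913.
η_M = (∂Q/∂M)·(M/Q) = 0.00389913 × (27442/163.274) = 0.655.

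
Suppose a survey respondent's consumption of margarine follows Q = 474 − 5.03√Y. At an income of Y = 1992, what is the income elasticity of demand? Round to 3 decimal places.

-0.450

At Y = 1992: Q = 249.502.
dQ/dY = -5.03/(2√Y) = -0.0563499 at this income.
η = (dQ/dY)·(Y/Q) = -0.0563499 × (1992/249.502) = -0.450.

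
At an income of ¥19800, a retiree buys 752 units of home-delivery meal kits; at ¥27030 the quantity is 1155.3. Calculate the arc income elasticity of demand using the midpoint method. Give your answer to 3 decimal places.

ΔQ = 1155.3 − 752 = 403.3; midpoint Q̄ = (752 + 1155.3)/2 = 953.65.
ΔI = 27030 − 19800 = 7230; midpoint Ī = (19800 + 27030)/2 = 23415.
η = (ΔQ/Q̄) ÷ (ΔI/Ī) = (403.3/953.65) ÷ (7230/23415) = 1.370.

1.370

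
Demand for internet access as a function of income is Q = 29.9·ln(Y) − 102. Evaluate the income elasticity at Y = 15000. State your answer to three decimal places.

At Y = 15000: Q = 185.513.
dQ/dY = 29.9/Y = 0.00199333 at this income.
η = (dQ/dY)·(Y/Q) = 0.00199333 × (15000/185.513) = 0.161.

0.161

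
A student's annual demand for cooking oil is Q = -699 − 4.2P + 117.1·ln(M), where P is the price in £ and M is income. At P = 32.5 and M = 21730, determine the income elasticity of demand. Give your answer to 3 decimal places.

0.351

At P = 32.5, M = 21730: Q = 333.913.
Holding P constant, ∂Q/∂M = 117.1/M = 0.00538886.
η_M = (∂Q/∂M)·(M/Q) = 0.00538886 × (21730/333.913) = 0.351.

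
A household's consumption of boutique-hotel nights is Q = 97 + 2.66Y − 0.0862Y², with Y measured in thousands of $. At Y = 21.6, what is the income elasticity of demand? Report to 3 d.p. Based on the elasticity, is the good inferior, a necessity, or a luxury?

At Y = 21.6: Q = 114.2385.
dQ/dY = 2.66 − 0.1724Y = -1.06384.
η = (dQ/dY)·(Y/Q) = -1.06384 × (21.6/114.2385) = -0.201.
η < 0 ⇒ inferior good.

-0.201 (inferior good)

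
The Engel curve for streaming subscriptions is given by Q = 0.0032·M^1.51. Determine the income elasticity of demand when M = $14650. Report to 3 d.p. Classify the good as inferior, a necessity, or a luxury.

For Q = A·M^β the income elasticity is constant and equal to β.
Here β = 1.51, so η = 1.510.
Since η > 1, the good is a luxury.

1.510 (luxury)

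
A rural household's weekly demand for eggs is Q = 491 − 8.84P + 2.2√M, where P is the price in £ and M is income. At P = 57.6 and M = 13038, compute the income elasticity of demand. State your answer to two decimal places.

At P = 57.6, M = 13038: Q = 233.021.
Holding P constant, ∂Q/∂M = 2.2/(2√M) = 0.00963357.
η_M = (∂Q/∂M)·(M/Q) = 0.00963357 × (13038/233.021) = 0.54.

0.54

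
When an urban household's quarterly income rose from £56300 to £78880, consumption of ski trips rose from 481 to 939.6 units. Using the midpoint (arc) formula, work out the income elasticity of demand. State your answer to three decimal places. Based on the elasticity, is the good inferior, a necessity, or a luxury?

ΔQ = 939.6 − 481 = 458.6; midpoint Q̄ = (481 + 939.6)/2 = 710.3.
ΔI = 78880 − 56300 = 22580; midpoint Ī = (56300 + 78880)/2 = 67590.
η = (ΔQ/Q̄) ÷ (ΔI/Ī) = (458.6/710.3) ÷ (22580/67590) = 1.933.
η > 1 ⇒ luxury.

1.933 (luxury)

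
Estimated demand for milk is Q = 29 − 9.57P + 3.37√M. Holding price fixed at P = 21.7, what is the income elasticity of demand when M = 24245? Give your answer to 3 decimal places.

0.758

At P = 21.7, M = 24245: Q = 346.067.
Holding P constant, ∂Q/∂M = 3.37/(2√M) = 0.0108215.
η_M = (∂Q/∂M)·(M/Q) = 0.0108215 × (24245/346.067) = 0.758.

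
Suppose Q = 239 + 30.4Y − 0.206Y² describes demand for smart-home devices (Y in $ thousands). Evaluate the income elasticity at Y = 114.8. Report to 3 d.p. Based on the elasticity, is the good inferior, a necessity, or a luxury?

-1.913 (inferior good)

At Y = 114.8: Q = 1014.0378.
dQ/dY = 30.4 − 0.412Y = -16.89760.
η = (dQ/dY)·(Y/Q) = -16.89760 × (114.8/1014.0378) = -1.913.
η < 0 ⇒ inferior good.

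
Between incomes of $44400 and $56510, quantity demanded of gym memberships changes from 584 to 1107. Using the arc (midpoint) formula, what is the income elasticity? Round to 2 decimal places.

ΔQ = 1107 − 584 = 523; midpoint Q̄ = (584 + 1107)/2 = 845.5.
ΔI = 56510 − 44400 = 12110; midpoint Ī = (44400 + 56510)/2 = 50455.
η = (ΔQ/Q̄) ÷ (ΔI/Ī) = (523/845.5) ÷ (12110/50455) = 2.58.

2.58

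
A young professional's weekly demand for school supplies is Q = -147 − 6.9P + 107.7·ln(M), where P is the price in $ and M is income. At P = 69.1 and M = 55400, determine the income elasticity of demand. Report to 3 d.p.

At P = 69.1, M = 55400: Q = 552.545.
Holding P constant, ∂Q/∂M = 107.7/M = 0.00194404.
η_M = (∂Q/∂M)·(M/Q) = 0.00194404 × (55400/552.545) = 0.195.

0.195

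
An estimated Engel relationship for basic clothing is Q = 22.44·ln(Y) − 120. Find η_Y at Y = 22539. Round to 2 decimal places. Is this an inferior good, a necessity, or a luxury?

At Y = 22539: Q = 104.916.
dQ/dY = 22.44/Y = 0.000995608 at this income.
η = (dQ/dY)·(Y/Q) = 0.000995608 × (22539/104.916) = 0.21.
Since 0 < η < 1, the good is a necessity.

0.21 (necessity)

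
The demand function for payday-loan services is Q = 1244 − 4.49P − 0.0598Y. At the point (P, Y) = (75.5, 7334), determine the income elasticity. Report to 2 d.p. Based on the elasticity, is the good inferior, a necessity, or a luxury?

-0.94 (inferior good)

At P = 75.5, Y = 7334: Q = 466.432.
Holding P constant, ∂Q/∂Y = −0.0598.
η_Y = (∂Q/∂Y)·(Y/Q) = -0.0598 × (7334/466.432) = -0.94.
Since η < 0, this is an inferior good.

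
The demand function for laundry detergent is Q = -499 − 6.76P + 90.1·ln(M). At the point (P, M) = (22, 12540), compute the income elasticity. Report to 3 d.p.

0.445

At P = 22, M = 12540: Q = 202.525.
Holding P constant, ∂Q/∂M = 90.1/M = 0.00718501.
η_M = (∂Q/∂M)·(M/Q) = 0.00718501 × (12540/202.525) = 0.445.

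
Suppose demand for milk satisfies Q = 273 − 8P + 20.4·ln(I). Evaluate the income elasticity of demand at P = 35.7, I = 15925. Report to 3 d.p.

At P = 35.7, I = 15925: Q = 184.783.
Holding P constant, ∂Q/∂I = 20.4/I = 0.001281.
η_I = (∂Q/∂I)·(I/Q) = 0.001281 × (15925/184.783) = 0.110.

0.110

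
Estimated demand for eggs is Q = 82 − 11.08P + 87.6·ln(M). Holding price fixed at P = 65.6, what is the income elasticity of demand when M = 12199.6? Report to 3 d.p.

At P = 65.6, M = 12199.6: Q = 179.394.
Holding P constant, ∂Q/∂M = 87.6/M = 0.00718056.
η_M = (∂Q/∂M)·(M/Q) = 0.00718056 × (12199.6/179.394) = 0.488.

0.488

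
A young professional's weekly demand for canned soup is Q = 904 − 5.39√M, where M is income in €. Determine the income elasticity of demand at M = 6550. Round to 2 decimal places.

At M = 6550: Q = 467.776.
dQ/dM = -5.39/(2√M) = -0.0332995 at this income.
η = (dQ/dM)·(M/Q) = -0.0332995 × (6550/467.776) = -0.47.

-0.47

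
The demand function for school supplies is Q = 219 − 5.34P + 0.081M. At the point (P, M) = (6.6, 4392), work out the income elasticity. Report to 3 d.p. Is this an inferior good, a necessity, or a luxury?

0.659 (necessity)

At P = 6.6, M = 4392: Q = 539.508.
Holding P constant, ∂Q/∂M = 0.081.
η_M = (∂Q/∂M)·(M/Q) = 0.081 × (4392/539.508) = 0.659.
Since 0 < η < 1, this is a necessity.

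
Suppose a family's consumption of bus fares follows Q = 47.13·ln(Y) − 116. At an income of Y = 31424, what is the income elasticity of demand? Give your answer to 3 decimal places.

At Y = 31424: Q = 372.047.
dQ/dY = 47.13/Y = 0.00149981 at this income.
η = (dQ/dY)·(Y/Q) = 0.00149981 × (31424/372.047) = 0.127.

0.127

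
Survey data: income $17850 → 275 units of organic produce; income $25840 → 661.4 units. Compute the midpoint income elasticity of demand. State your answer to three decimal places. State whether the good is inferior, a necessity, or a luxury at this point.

2.256 (luxury)

ΔQ = 661.4 − 275 = 386.4; midpoint Q̄ = (275 + 661.4)/2 = 468.2.
ΔI = 25840 − 17850 = 7990; midpoint Ī = (17850 + 25840)/2 = 21845.
η = (ΔQ/Q̄) ÷ (ΔI/Ī) = (386.4/468.2) ÷ (7990/21845) = 2.256.
η > 1 ⇒ luxury.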